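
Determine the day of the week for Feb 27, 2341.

Doomsday rule: the anchor day for the 2300s is Wednesday. For year 41: 41÷12 = 3 r 5, and 5÷4 = 1, so 3+5+1 = 9.
Wednesday + 9 ≡ Friday — that's 2341's doomsday.
In February the doomsday date is Feb 28 (2341 is not a leap year).
Feb 27 is 1 day before Feb 28; 1 mod 7 = 1, so Friday − 1 = Thursday.

Thursday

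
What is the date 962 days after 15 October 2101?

June 3, 2104

+365 (one year) → Oct 15, 2102 (597 left).
+365 (one year) → Oct 15, 2103 (232 left).
Oct has 31 days: +17 → Nov 1, 2103 (215 left).
Nov has 30 days: +30 → Dec 1, 2103 (185 left).
Dec has 31 days: +31 → Jan 1, 2104 (154 left).
Jan has 31 days: +31 → Feb 1, 2104 (123 left).
Feb has 29 days: +29 → Mar 1, 2104 (94 left).
Mar has 31 days: +31 → Apr 1, 2104 (63 left).
Apr has 30 days: +30 → May 1, 2104 (33 left).
May has 31 days: +31 → Jun 1, 2104 (2 left).
+2 → Jun 3, 2104.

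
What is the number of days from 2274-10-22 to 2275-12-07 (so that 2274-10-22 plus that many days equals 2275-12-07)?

Oct 22, 2274 → Oct 22, 2275: 365 days.
Oct 22, 2275 → Nov 22, 2275: 31 days (October has 31).
Nov 22, 2275 → Dec 7, 2275: 15 days.
Total: 411 days.

411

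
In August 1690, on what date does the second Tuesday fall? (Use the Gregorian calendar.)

August 8, 1690

August 1, 1690 is a Tuesday.
The first Tuesday is therefore August 1 (same day).
The second Tuesday is 1 + 1×7 = August 8.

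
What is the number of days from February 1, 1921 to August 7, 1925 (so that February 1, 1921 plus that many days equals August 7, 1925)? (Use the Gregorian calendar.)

Feb 1, 1921 → Feb 1, 1922: 365 days.
Feb 1, 1922 → Feb 1, 1923: 365 days.
Feb 1, 1923 → Feb 1, 1924: 365 days.
Feb 1, 1924 → Feb 1, 1925: 366 days (Feb 29, 1924 is in that span).
Feb 1, 1925 → Mar 1, 1925: 28 days (February has 28).
Mar 1, 1925 → Apr 1, 1925: 31 days (March has 31).
Apr 1, 1925 → May 1, 1925: 30 days (April has 30).
May 1, 1925 → Jun 1, 1925: 31 days (May has 31).
Jun 1, 1925 → Jul 1, 1925: 30 days (June has 30).
Jul 1, 1925 → Aug 1, 1925: 31 days (July has 31).
Aug 1, 1925 → Aug 7, 1925: 6 days.
Total: 1648 days.

1648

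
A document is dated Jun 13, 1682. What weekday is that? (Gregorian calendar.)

Saturday

Doomsday rule: the anchor day for the 1600s is Tuesday. For year 82: 82÷12 = 6 r 10, and 10÷4 = 2, so 6+10+2 = 18.
Tuesday + 18 ≡ Saturday — that's 1682's doomsday.
In June the doomsday date is Jun 6.
Jun 13 is 7 days after Jun 6; 7 mod 7 = 0, so Saturday + 0 = Saturday.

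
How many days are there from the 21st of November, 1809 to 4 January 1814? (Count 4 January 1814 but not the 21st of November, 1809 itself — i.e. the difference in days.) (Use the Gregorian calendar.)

1505

Nov 21, 1809 → Nov 21, 1810: 365 days.
Nov 21, 1810 → Nov 21, 1811: 365 days.
Nov 21, 1811 → Nov 21, 1812: 366 days (Feb 29, 1812 is in that span).
Nov 21, 1812 → Nov 21, 1813: 365 days.
Nov 21, 1813 → Dec 21, 1813: 30 days (November has 30).
Dec 21, 1813 → Jan 4, 1814: 14 days.
Total: 1505 days.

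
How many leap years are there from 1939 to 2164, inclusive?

Multiples of 4 in [1939,2164]: 57.
Of those, multiples of 100: 2 (not leap unless ÷400).
Multiples of 400: 1.
Leap years = 57 − 2 + 1 = 56.

56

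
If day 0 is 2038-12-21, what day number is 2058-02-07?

Dec 21, 2038 → Dec 21, 2039: 365 days.
Dec 21, 2039 → Dec 21, 2040: 366 days (Feb 29, 2040 is in that span).
Dec 21, 2040 → Dec 21, 2041: 365 days.
Dec 21, 2041 → Dec 21, 2042: 365 days.
Dec 21, 2042 → Dec 21, 2043: 365 days.
Dec 21, 2043 → Dec 21, 2044: 366 days (Feb 29, 2044 is in that span).
Dec 21, 2044 → Dec 21, 2045: 365 days.
Dec 21, 2045 → Dec 21, 2046: 365 days.
Dec 21, 2046 → Dec 21, 2047: 365 days.
Dec 21, 2047 → Dec 21, 2048: 366 days (Feb 29, 2048 is in that span).
Dec 21, 2048 → Dec 21, 2049: 365 days.
Dec 21, 2049 → Dec 21, 2050: 365 days.
Dec 21, 2050 → Dec 21, 2051: 365 days.
Dec 21, 2051 → Dec 21, 2052: 366 days (Feb 29, 2052 is in that span).
Dec 21, 2052 → Dec 21, 2053: 365 days.
Dec 21, 2053 → Dec 21, 2054: 365 days.
Dec 21, 2054 → Dec 21, 2055: 365 days.
Dec 21, 2055 → Dec 21, 2056: 366 days (Feb 29, 2056 is in that span).
Dec 21, 2056 → Dec 21, 2057: 365 days.
Dec 21, 2057 → Jan 21, 2058: 31 days (December has 31).
Jan 21, 2058 → Feb 7, 2058: 17 days.
Total: 6988 days.

6988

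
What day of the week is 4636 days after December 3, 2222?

First find the weekday of Dec 3, 2222. Doomsday rule: the anchor day for the 2200s is Friday. For year 22: 22÷12 = 1 r 10, and 10÷4 = 2, so 1+10+2 = 13.
Friday + 13 ≡ Thursday — that's 2222's doomsday.
In December the doomsday date is Dec 12.
Dec 3 is 9 days before Dec 12; 9 mod 7 = 2, so Thursday − 2 = Tuesday.
4636 mod 7 = 2, so 4636 days after a Tuesday is Tuesday + 2 = Thursday.

Thursday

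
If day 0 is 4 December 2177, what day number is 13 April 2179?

495

Dec 4, 2177 → Dec 4, 2178: 365 days.
Dec 4, 2178 → Jan 4, 2179: 31 days (December has 31).
Jan 4, 2179 → Feb 4, 2179: 31 days (January has 31).
Feb 4, 2179 → Mar 4, 2179: 28 days (February has 28).
Mar 4, 2179 → Apr 4, 2179: 31 days (March has 31).
Apr 4, 2179 → Apr 13, 2179: 9 days.
Total: 495 days.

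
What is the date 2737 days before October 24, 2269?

April 27, 2262

−365 (one year) → Oct 24, 2268 (2372 left).
−366 (one year; includes Feb 29, 2268) → Oct 24, 2267 (2006 left).
−365 (one year) → Oct 24, 2266 (1641 left).
−365 (one year) → Oct 24, 2265 (1276 left).
−365 (one year) → Oct 24, 2264 (911 left).
−366 (one year; includes Feb 29, 2264) → Oct 24, 2263 (545 left).
−365 (one year) → Oct 24, 2262 (180 left).
−24 → Sep 30, 2262 (end of Sep, 30 days; 156 left).
−30 → Aug 31, 2262 (end of Aug, 31 days; 126 left).
−31 → Jul 31, 2262 (end of Jul, 31 days; 95 left).
−31 → Jun 30, 2262 (end of Jun, 30 days; 64 left).
−30 → May 31, 2262 (end of May, 31 days; 34 left).
−31 → Apr 30, 2262 (end of Apr, 30 days; 3 left).
−3 → Apr 27, 2262.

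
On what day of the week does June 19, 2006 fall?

January 1, 2006 is a Sunday.
Jan 1, 2006 → Feb 1, 2006: 31 days (January has 31).
Feb 1, 2006 → Mar 1, 2006: 28 days (February has 28).
Mar 1, 2006 → Apr 1, 2006: 31 days (March has 31).
Apr 1, 2006 → May 1, 2006: 30 days (April has 30).
May 1, 2006 → Jun 1, 2006: 31 days (May has 31).
Jun 1, 2006 → Jun 19, 2006: 18 days.
Total: 169 days.
169 mod 7 = 1, so Sunday + 1 = Monday.

Monday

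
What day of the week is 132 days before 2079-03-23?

First find the weekday of Mar 23, 2079. Doomsday rule: the anchor day for the 2000s is Tuesday. For year 79: 79÷12 = 6 r 7, and 7÷4 = 1, so 6+7+1 = 14.
Tuesday + 14 ≡ Tuesday — that's 2079's doomsday.
In March the doomsday date is Mar 14.
Mar 23 is 9 days after Mar 14; 9 mod 7 = 2, so Tuesday + 2 = Thursday.
132 mod 7 = 6, so 132 days before a Thursday is Thursday − 6 = Friday.

Friday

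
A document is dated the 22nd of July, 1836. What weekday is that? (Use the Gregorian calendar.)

Doomsday rule: the anchor day for the 1800s is Friday. For year 36: 36÷12 = 3 r 0, and 0÷4 = 0, so 3+0+0 = 3.
Friday + 3 ≡ Monday — that's 1836's doomsday.
In July the doomsday date is Jul 11.
Jul 22 is 11 days after Jul 11; 11 mod 7 = 4, so Monday + 4 = Friday.

Friday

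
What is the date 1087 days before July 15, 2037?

−365 (one year) → Jul 15, 2036 (722 left).
−366 (one year; includes Feb 29, 2036) → Jul 15, 2035 (356 left).
−15 → Jun 30, 2035 (end of Jun, 30 days; 341 left).
−30 → May 31, 2035 (end of May, 31 days; 311 left).
−31 → Apr 30, 2035 (end of Apr, 30 days; 280 left).
−30 → Mar 31, 2035 (end of Mar, 31 days; 250 left).
−31 → Feb 28, 2035 (end of Feb, 28 days; 219 left).
−28 → Jan 31, 2035 (end of Jan, 31 days; 191 left).
−31 → Dec 31, 2034 (end of Dec, 31 days; 160 left).
−31 → Nov 30, 2034 (end of Nov, 30 days; 129 left).
−30 → Oct 31, 2034 (end of Oct, 31 days; 99 left).
−31 → Sep 30, 2034 (end of Sep, 30 days; 68 left).
−30 → Aug 31, 2034 (end of Aug, 31 days; 38 left).
−31 → Jul 31, 2034 (end of Jul, 31 days; 7 left).
−7 → Jul 24, 2034.

July 24, 2034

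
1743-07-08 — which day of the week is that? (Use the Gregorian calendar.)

Doomsday rule: the anchor day for the 1700s is Sunday. For year 43: 43÷12 = 3 r 7, and 7÷4 = 1, so 3+7+1 = 11.
Sunday + 11 ≡ Thursday — that's 1743's doomsday.
In July the doomsday date is Jul 11.
Jul 8 is 3 days before Jul 11; 3 mod 7 = 3, so Thursday − 3 = Monday.

Monday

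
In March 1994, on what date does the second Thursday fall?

March 1, 1994 is a Tuesday.
The first Thursday is therefore March 3 (2 days later).
The second Thursday is 3 + 1×7 = March 10.

March 10, 1994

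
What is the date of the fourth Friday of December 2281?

December 23, 2281

December 1, 2281 is a Thursday.
The first Friday is therefore December 2 (1 days later).
The fourth Friday is 2 + 3×7 = December 23.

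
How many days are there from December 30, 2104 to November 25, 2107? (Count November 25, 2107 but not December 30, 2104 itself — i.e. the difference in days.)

Dec 30, 2104 → Dec 30, 2105: 365 days.
Dec 30, 2105 → Dec 30, 2106: 365 days.
Dec 30, 2106 → Jan 30, 2107: 31 days (December has 31).
Jan 30, 2107 → Feb 28, 2107: 29 days (January has 31).
Feb 28, 2107 → Mar 28, 2107: 28 days (February has 28).
Mar 28, 2107 → Apr 28, 2107: 31 days (March has 31).
Apr 28, 2107 → May 28, 2107: 30 days (April has 30).
May 28, 2107 → Jun 28, 2107: 31 days (May has 31).
Jun 28, 2107 → Jul 28, 2107: 30 days (June has 30).
Jul 28, 2107 → Aug 28, 2107: 31 days (July has 31).
Aug 28, 2107 → Sep 28, 2107: 31 days (August has 31).
Sep 28, 2107 → Oct 28, 2107: 30 days (September has 30).
Oct 28, 2107 → Nov 25, 2107: 28 days.
Total: 1060 days.

1060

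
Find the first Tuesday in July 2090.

July 4, 2090

July 1, 2090 is a Saturday.
The first Tuesday is therefore July 4 (3 days later).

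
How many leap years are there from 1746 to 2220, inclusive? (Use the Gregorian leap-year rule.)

Multiples of 4 in [1746,2220]: 119.
Of those, multiples of 100: 5 (not leap unless ÷400).
Multiples of 400: 1.
Leap years = 119 − 5 + 1 = 115.

115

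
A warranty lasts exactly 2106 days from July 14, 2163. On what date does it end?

+366 (one year; includes Feb 29, 2164) → Jul 14, 2164 (1740 left).
+365 (one year) → Jul 14, 2165 (1375 left).
+365 (one year) → Jul 14, 2166 (1010 left).
+365 (one year) → Jul 14, 2167 (645 left).
+366 (one year; includes Feb 29, 2168) → Jul 14, 2168 (279 left).
Jul has 31 days: +18 → Aug 1, 2168 (261 left).
Aug has 31 days: +31 → Sep 1, 2168 (230 left).
Sep has 30 days: +30 → Oct 1, 2168 (200 left).
Oct has 31 days: +31 → Nov 1, 2168 (169 left).
Nov has 30 days: +30 → Dec 1, 2168 (139 left).
Dec has 31 days: +31 → Jan 1, 2169 (108 left).
Jan has 31 days: +31 → Feb 1, 2169 (77 left).
Feb has 28 days: +28 → Mar 1, 2169 (49 left).
Mar has 31 days: +31 → Apr 1, 2169 (18 left).
+18 → Apr 19, 2169.

April 19, 2169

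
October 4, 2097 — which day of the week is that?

Doomsday rule: the anchor day for the 2000s is Tuesday. For year 97: 97÷12 = 8 r 1, and 1÷4 = 0, so 8+1+0 = 9.
Tuesday + 9 ≡ Thursday — that's 2097's doomsday.
In October the doomsday date is Oct 10.
Oct 4 is 6 days before Oct 10; 6 mod 7 = 6, so Thursday − 6 = Friday.

Friday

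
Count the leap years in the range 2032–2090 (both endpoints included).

15

Multiples of 4 in [2032,2090]: 15.
Of those, multiples of 100: 0 (not leap unless ÷400).
Multiples of 400: 0.
Leap years = 15 − 0 + 0 = 15.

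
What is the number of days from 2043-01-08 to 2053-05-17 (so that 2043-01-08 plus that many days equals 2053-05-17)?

Jan 8, 2043 → Jan 8, 2044: 365 days.
Jan 8, 2044 → Jan 8, 2045: 366 days (Feb 29, 2044 is in that span).
Jan 8, 2045 → Jan 8, 2046: 365 days.
Jan 8, 2046 → Jan 8, 2047: 365 days.
Jan 8, 2047 → Jan 8, 2048: 365 days.
Jan 8, 2048 → Jan 8, 2049: 366 days (Feb 29, 2048 is in that span).
Jan 8, 2049 → Jan 8, 2050: 365 days.
Jan 8, 2050 → Jan 8, 2051: 365 days.
Jan 8, 2051 → Jan 8, 2052: 365 days.
Jan 8, 2052 → Jan 8, 2053: 366 days (Feb 29, 2052 is in that span).
Jan 8, 2053 → Feb 8, 2053: 31 days (January has 31).
Feb 8, 2053 → Mar 8, 2053: 28 days (February has 28).
Mar 8, 2053 → Apr 8, 2053: 31 days (March has 31).
Apr 8, 2053 → May 8, 2053: 30 days (April has 30).
May 8, 2053 → May 17, 2053: 9 days.
Total: 3782 days.

3782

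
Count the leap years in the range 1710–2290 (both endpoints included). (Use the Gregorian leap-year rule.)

141

Multiples of 4 in [1710,2290]: 145.
Of those, multiples of 100: 5 (not leap unless ÷400).
Multiples of 400: 1.
Leap years = 145 − 5 + 1 = 141.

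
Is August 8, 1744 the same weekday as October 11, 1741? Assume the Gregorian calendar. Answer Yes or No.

No

From Oct 11, 1741 to Aug 8, 1744 is 1032 days.
1032 mod 7 = 3, so they are different weekdays.
(Oct 11, 1741 is a Wednesday; Aug 8, 1744 is a Saturday.)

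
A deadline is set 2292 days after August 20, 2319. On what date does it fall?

November 28, 2325

+366 (one year; includes Feb 29, 2320) → Aug 20, 2320 (1926 left).
+365 (one year) → Aug 20, 2321 (1561 left).
+365 (one year) → Aug 20, 2322 (1196 left).
+365 (one year) → Aug 20, 2323 (831 left).
+366 (one year; includes Feb 29, 2324) → Aug 20, 2324 (465 left).
+365 (one year) → Aug 20, 2325 (100 left).
Aug has 31 days: +12 → Sep 1, 2325 (88 left).
Sep has 30 days: +30 → Oct 1, 2325 (58 left).
Oct has 31 days: +31 → Nov 1, 2325 (27 left).
+27 → Nov 28, 2325.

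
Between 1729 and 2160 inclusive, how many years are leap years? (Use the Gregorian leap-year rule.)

105

Multiples of 4 in [1729,2160]: 108.
Of those, multiples of 100: 4 (not leap unless ÷400).
Multiples of 400: 1.
Leap years = 108 − 4 + 1 = 105.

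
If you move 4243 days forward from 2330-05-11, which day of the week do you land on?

Monday

May 11, 2330 is a Sunday.
4243 mod 7 = 1, so 4243 days after a Sunday is Sunday + 1 = Monday.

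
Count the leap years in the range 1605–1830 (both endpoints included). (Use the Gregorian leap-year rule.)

54

Multiples of 4 in [1605,1830]: 56.
Of those, multiples of 100: 2 (not leap unless ÷400).
Multiples of 400: 0.
Leap years = 56 − 2 + 0 = 54.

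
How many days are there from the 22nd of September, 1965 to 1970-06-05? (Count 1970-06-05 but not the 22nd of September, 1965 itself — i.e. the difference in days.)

Sep 22, 1965 → Sep 22, 1966: 365 days.
Sep 22, 1966 → Sep 22, 1967: 365 days.
Sep 22, 1967 → Sep 22, 1968: 366 days (Feb 29, 1968 is in that span).
Sep 22, 1968 → Sep 22, 1969: 365 days.
Sep 22, 1969 → Oct 22, 1969: 30 days (September has 30).
Oct 22, 1969 → Nov 22, 1969: 31 days (October has 31).
Nov 22, 1969 → Dec 22, 1969: 30 days (November has 30).
Dec 22, 1969 → Jan 22, 1970: 31 days (December has 31).
Jan 22, 1970 → Feb 22, 1970: 31 days (January has 31).
Feb 22, 1970 → Mar 22, 1970: 28 days (February has 28).
Mar 22, 1970 → Apr 22, 1970: 31 days (March has 31).
Apr 22, 1970 → May 22, 1970: 30 days (April has 30).
May 22, 1970 → Jun 5, 1970: 14 days.
Total: 1717 days.

1717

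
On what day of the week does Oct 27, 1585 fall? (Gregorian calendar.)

Doomsday rule: the anchor day for the 1500s is Wednesday. For year 85: 85÷12 = 7 r 1, and 1÷4 = 0, so 7+1+0 = 8.
Wednesday + 8 ≡ Thursday — that's 1585's doomsday.
In October the doomsday date is Oct 10.
Oct 27 is 17 days after Oct 10; 17 mod 7 = 3, so Thursday + 3 = Sunday.

Sunday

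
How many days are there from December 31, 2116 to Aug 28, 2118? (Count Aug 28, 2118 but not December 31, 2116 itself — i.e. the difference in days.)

Dec 31, 2116 → Dec 31, 2117: 365 days.
Dec 31, 2117 → Jan 31, 2118: 31 days (December has 31).
Jan 31, 2118 → Feb 28, 2118: 28 days (January has 31).
Feb 28, 2118 → Mar 28, 2118: 28 days (February has 28).
Mar 28, 2118 → Apr 28, 2118: 31 days (March has 31).
Apr 28, 2118 → May 28, 2118: 30 days (April has 30).
May 28, 2118 → Jun 28, 2118: 31 days (May has 31).
Jun 28, 2118 → Jul 28, 2118: 30 days (June has 30).
Jul 28, 2118 → Aug 28, 2118: 31 days.
Total: 605 days.

605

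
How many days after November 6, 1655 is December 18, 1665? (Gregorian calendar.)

3695

Nov 6, 1655 → Nov 6, 1656: 366 days (Feb 29, 1656 is in that span).
Nov 6, 1656 → Nov 6, 1657: 365 days.
Nov 6, 1657 → Nov 6, 1658: 365 days.
Nov 6, 1658 → Nov 6, 1659: 365 days.
Nov 6, 1659 → Nov 6, 1660: 366 days (Feb 29, 1660 is in that span).
Nov 6, 1660 → Nov 6, 1661: 365 days.
Nov 6, 1661 → Nov 6, 1662: 365 days.
Nov 6, 1662 → Nov 6, 1663: 365 days.
Nov 6, 1663 → Nov 6, 1664: 366 days (Feb 29, 1664 is in that span).
Nov 6, 1664 → Nov 6, 1665: 365 days.
Nov 6, 1665 → Dec 6, 1665: 30 days (November has 30).
Dec 6, 1665 → Dec 18, 1665: 12 days.
Total: 3695 days.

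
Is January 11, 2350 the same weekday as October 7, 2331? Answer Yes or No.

From Oct 7, 2331 to Jan 11, 2350 is 6671 days.
6671 mod 7 = 0, so they are the same weekday.
(Oct 7, 2331 is a Wednesday; Jan 11, 2350 is a Wednesday.)

Yes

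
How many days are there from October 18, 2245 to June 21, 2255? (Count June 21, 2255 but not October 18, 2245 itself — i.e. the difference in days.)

3533

Oct 18, 2245 → Oct 18, 2246: 365 days.
Oct 18, 2246 → Oct 18, 2247: 365 days.
Oct 18, 2247 → Oct 18, 2248: 366 days (Feb 29, 2248 is in that span).
Oct 18, 2248 → Oct 18, 2249: 365 days.
Oct 18, 2249 → Oct 18, 2250: 365 days.
Oct 18, 2250 → Oct 18, 2251: 365 days.
Oct 18, 2251 → Oct 18, 2252: 366 days (Feb 29, 2252 is in that span).
Oct 18, 2252 → Oct 18, 2253: 365 days.
Oct 18, 2253 → Oct 18, 2254: 365 days.
Oct 18, 2254 → Nov 18, 2254: 31 days (October has 31).
Nov 18, 2254 → Dec 18, 2254: 30 days (November has 30).
Dec 18, 2254 → Jan 18, 2255: 31 days (December has 31).
Jan 18, 2255 → Feb 18, 2255: 31 days (January has 31).
Feb 18, 2255 → Mar 18, 2255: 28 days (February has 28).
Mar 18, 2255 → Apr 18, 2255: 31 days (March has 31).
Apr 18, 2255 → May 18, 2255: 30 days (April has 30).
May 18, 2255 → Jun 18, 2255: 31 days (May has 31).
Jun 18, 2255 → Jun 21, 2255: 3 days.
Total: 3533 days.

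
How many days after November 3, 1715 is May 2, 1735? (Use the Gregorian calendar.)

7120

Nov 3, 1715 → Nov 3, 1716: 366 days (Feb 29, 1716 is in that span).
Nov 3, 1716 → Nov 3, 1717: 365 days.
Nov 3, 1717 → Nov 3, 1718: 365 days.
Nov 3, 1718 → Nov 3, 1719: 365 days.
Nov 3, 1719 → Nov 3, 1720: 366 days (Feb 29, 1720 is in that span).
Nov 3, 1720 → Nov 3, 1721: 365 days.
Nov 3, 1721 → Nov 3, 1722: 365 days.
Nov 3, 1722 → Nov 3, 1723: 365 days.
Nov 3, 1723 → Nov 3, 1724: 366 days (Feb 29, 1724 is in that span).
Nov 3, 1724 → Nov 3, 1725: 365 days.
Nov 3, 1725 → Nov 3, 1726: 365 days.
Nov 3, 1726 → Nov 3, 1727: 365 days.
Nov 3, 1727 → Nov 3, 1728: 366 days (Feb 29, 1728 is in that span).
Nov 3, 1728 → Nov 3, 1729: 365 days.
Nov 3, 1729 → Nov 3, 1730: 365 days.
Nov 3, 1730 → Nov 3, 1731: 365 days.
Nov 3, 1731 → Nov 3, 1732: 366 days (Feb 29, 1732 is in that span).
Nov 3, 1732 → Nov 3, 1733: 365 days.
Nov 3, 1733 → Nov 3, 1734: 365 days.
Nov 3, 1734 → Dec 3, 1734: 30 days (November has 30).
Dec 3, 1734 → Jan 3, 1735: 31 days (December has 31).
Jan 3, 1735 → Feb 3, 1735: 31 days (January has 31).
Feb 3, 1735 → Mar 3, 1735: 28 days (February has 28).
Mar 3, 1735 → Apr 3, 1735: 31 days (March has 31).
Apr 3, 1735 → May 2, 1735: 29 days.
Total: 7120 days.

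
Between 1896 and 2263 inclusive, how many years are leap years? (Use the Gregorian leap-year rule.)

Multiples of 4 in [1896,2263]: 92.
Of those, multiples of 100: 4 (not leap unless ÷400).
Multiples of 400: 1.
Leap years = 92 − 4 + 1 = 89.

89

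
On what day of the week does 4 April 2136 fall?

Wednesday

Doomsday rule: the anchor day for the 2100s is Sunday. For year 36: 36÷12 = 3 r 0, and 0÷4 = 0, so 3+0+0 = 3.
Sunday + 3 ≡ Wednesday — that's 2136's doomsday.
In April the doomsday date is Apr 4.
Apr 4 is the doomsday itself: Wednesday.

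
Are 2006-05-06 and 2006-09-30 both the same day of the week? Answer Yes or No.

From May 6, 2006 to Sep 30, 2006 is 147 days.
147 mod 7 = 0, so they are the same weekday.
(May 6, 2006 is a Saturday; Sep 30, 2006 is a Saturday.)

Yes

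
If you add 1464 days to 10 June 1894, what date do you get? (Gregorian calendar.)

June 13, 1898

+365 (one year) → Jun 10, 1895 (1099 left).
+366 (one year; includes Feb 29, 1896) → Jun 10, 1896 (733 left).
+365 (one year) → Jun 10, 1897 (368 left).
Jun has 30 days: +21 → Jul 1, 1897 (347 left).
Jul has 31 days: +31 → Aug 1, 1897 (316 left).
Aug has 31 days: +31 → Sep 1, 1897 (285 left).
Sep has 30 days: +30 → Oct 1, 1897 (255 left).
Oct has 31 days: +31 → Nov 1, 1897 (224 left).
Nov has 30 days: +30 → Dec 1, 1897 (194 left).
Dec has 31 days: +31 → Jan 1, 1898 (163 left).
Jan has 31 days: +31 → Feb 1, 1898 (132 left).
Feb has 28 days: +28 → Mar 1, 1898 (104 left).
Mar has 31 days: +31 → Apr 1, 1898 (73 left).
Apr has 30 days: +30 → May 1, 1898 (43 left).
May has 31 days: +31 → Jun 1, 1898 (12 left).
+12 → Jun 13, 1898.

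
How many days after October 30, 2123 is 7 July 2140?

Oct 30, 2123 → Oct 30, 2124: 366 days (Feb 29, 2124 is in that span).
Oct 30, 2124 → Oct 30, 2125: 365 days.
Oct 30, 2125 → Oct 30, 2126: 365 days.
Oct 30, 2126 → Oct 30, 2127: 365 days.
Oct 30, 2127 → Oct 30, 2128: 366 days (Feb 29, 2128 is in that span).
Oct 30, 2128 → Oct 30, 2129: 365 days.
Oct 30, 2129 → Oct 30, 2130: 365 days.
Oct 30, 2130 → Oct 30, 2131: 365 days.
Oct 30, 2131 → Oct 30, 2132: 366 days (Feb 29, 2132 is in that span).
Oct 30, 2132 → Oct 30, 2133: 365 days.
Oct 30, 2133 → Oct 30, 2134: 365 days.
Oct 30, 2134 → Oct 30, 2135: 365 days.
Oct 30, 2135 → Oct 30, 2136: 366 days (Feb 29, 2136 is in that span).
Oct 30, 2136 → Oct 30, 2137: 365 days.
Oct 30, 2137 → Oct 30, 2138: 365 days.
Oct 30, 2138 → Oct 30, 2139: 365 days.
Oct 30, 2139 → Nov 30, 2139: 31 days (October has 31).
Nov 30, 2139 → Dec 30, 2139: 30 days (November has 30).
Dec 30, 2139 → Jan 30, 2140: 31 days (December has 31).
Jan 30, 2140 → Feb 29, 2140: 30 days (January has 31).
Feb 29, 2140 → Mar 29, 2140: 29 days (February has 29).
Mar 29, 2140 → Apr 29, 2140: 31 days (March has 31).
Apr 29, 2140 → May 29, 2140: 30 days (April has 30).
May 29, 2140 → Jun 29, 2140: 31 days (May has 31).
Jun 29, 2140 → Jul 7, 2140: 8 days.
Total: 6095 days.

6095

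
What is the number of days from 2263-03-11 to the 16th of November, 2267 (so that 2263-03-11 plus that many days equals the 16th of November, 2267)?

Mar 11, 2263 → Mar 11, 2264: 366 days (Feb 29, 2264 is in that span).
Mar 11, 2264 → Mar 11, 2265: 365 days.
Mar 11, 2265 → Mar 11, 2266: 365 days.
Mar 11, 2266 → Mar 11, 2267: 365 days.
Mar 11, 2267 → Apr 11, 2267: 31 days (March has 31).
Apr 11, 2267 → May 11, 2267: 30 days (April has 30).
May 11, 2267 → Jun 11, 2267: 31 days (May has 31).
Jun 11, 2267 → Jul 11, 2267: 30 days (June has 30).
Jul 11, 2267 → Aug 11, 2267: 31 days (July has 31).
Aug 11, 2267 → Sep 11, 2267: 31 days (August has 31).
Sep 11, 2267 → Oct 11, 2267: 30 days (September has 30).
Oct 11, 2267 → Nov 11, 2267: 31 days (October has 31).
Nov 11, 2267 → Nov 16, 2267: 5 days.
Total: 1711 days.

1711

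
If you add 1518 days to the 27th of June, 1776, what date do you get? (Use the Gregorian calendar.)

+365 (one year) → Jun 27, 1777 (1153 left).
+365 (one year) → Jun 27, 1778 (788 left).
+365 (one year) → Jun 27, 1779 (423 left).
+366 (one year; includes Feb 29, 1780) → Jun 27, 1780 (57 left).
Jun has 30 days: +4 → Jul 1, 1780 (53 left).
Jul has 31 days: +31 → Aug 1, 1780 (22 left).
+22 → Aug 23, 1780.

August 23, 1780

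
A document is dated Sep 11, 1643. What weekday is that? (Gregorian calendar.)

Doomsday rule: the anchor day for the 1600s is Tuesday. For year 43: 43÷12 = 3 r 7, and 7÷4 = 1, so 3+7+1 = 11.
Tuesday + 11 ≡ Saturday — that's 1643's doomsday.
In September the doomsday date is Sep 5.
Sep 11 is 6 days after Sep 5; 6 mod 7 = 6, so Saturday + 6 = Friday.

Friday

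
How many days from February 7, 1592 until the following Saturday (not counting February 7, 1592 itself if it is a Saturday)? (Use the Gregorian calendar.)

Feb 7, 1592 is a Friday.
From Friday to the next Saturday is 1 day.

1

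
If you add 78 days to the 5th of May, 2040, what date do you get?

July 22, 2040

May has 31 days: +27 → Jun 1, 2040 (51 left).
Jun has 30 days: +30 → Jul 1, 2040 (21 left).
+21 → Jul 22, 2040.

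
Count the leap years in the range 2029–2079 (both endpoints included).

12

Multiples of 4 in [2029,2079]: 12.
Of those, multiples of 100: 0 (not leap unless ÷400).
Multiples of 400: 0.
Leap years = 12 − 0 + 0 = 12.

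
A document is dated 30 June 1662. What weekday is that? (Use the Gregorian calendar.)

Friday

Doomsday rule: the anchor day for the 1600s is Tuesday. For year 62: 62÷12 = 5 r 2, and 2÷4 = 0, so 5+2+0 = 7.
Tuesday + 7 ≡ Tuesday — that's 1662's doomsday.
In June the doomsday date is Jun 6.
Jun 30 is 24 days after Jun 6; 24 mod 7 = 3, so Tuesday + 3 = Friday.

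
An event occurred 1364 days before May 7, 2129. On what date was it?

August 12, 2125

−365 (one year) → May 7, 2128 (999 left).
−366 (one year; includes Feb 29, 2128) → May 7, 2127 (633 left).
−365 (one year) → May 7, 2126 (268 left).
−7 → Apr 30, 2126 (end of Apr, 30 days; 261 left).
−30 → Mar 31, 2126 (end of Mar, 31 days; 231 left).
−31 → Feb 28, 2126 (end of Feb, 28 days; 200 left).
−28 → Jan 31, 2126 (end of Jan, 31 days; 172 left).
−31 → Dec 31, 2125 (end of Dec, 31 days; 141 left).
−31 → Nov 30, 2125 (end of Nov, 30 days; 110 left).
−30 → Oct 31, 2125 (end of Oct, 31 days; 80 left).
−31 → Sep 30, 2125 (end of Sep, 30 days; 49 left).
−30 → Aug 31, 2125 (end of Aug, 31 days; 19 left).
−19 → Aug 12, 2125.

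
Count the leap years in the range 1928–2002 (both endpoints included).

Multiples of 4 in [1928,2002]: 19.
Of those, multiples of 100: 1 (not leap unless ÷400).
Multiples of 400: 1.
Leap years = 19 − 1 + 1 = 19.

19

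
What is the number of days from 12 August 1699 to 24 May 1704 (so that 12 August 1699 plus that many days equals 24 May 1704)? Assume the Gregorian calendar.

1746

Aug 12, 1699 → Aug 12, 1700: 365 days.
Aug 12, 1700 → Aug 12, 1701: 365 days.
Aug 12, 1701 → Aug 12, 1702: 365 days.
Aug 12, 1702 → Aug 12, 1703: 365 days.
Aug 12, 1703 → Sep 12, 1703: 31 days (August has 31).
Sep 12, 1703 → Oct 12, 1703: 30 days (September has 30).
Oct 12, 1703 → Nov 12, 1703: 31 days (October has 31).
Nov 12, 1703 → Dec 12, 1703: 30 days (November has 30).
Dec 12, 1703 → Jan 12, 1704: 31 days (December has 31).
Jan 12, 1704 → Feb 12, 1704: 31 days (January has 31).
Feb 12, 1704 → Mar 12, 1704: 29 days (February has 29).
Mar 12, 1704 → Apr 12, 1704: 31 days (March has 31).
Apr 12, 1704 → May 12, 1704: 30 days (April has 30).
May 12, 1704 → May 24, 1704: 12 days.
Total: 1746 days.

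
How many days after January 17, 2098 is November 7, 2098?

Jan 17, 2098 → Feb 17, 2098: 31 days (January has 31).
Feb 17, 2098 → Mar 17, 2098: 28 days (February has 28).
Mar 17, 2098 → Apr 17, 2098: 31 days (March has 31).
Apr 17, 2098 → May 17, 2098: 30 days (April has 30).
May 17, 2098 → Jun 17, 2098: 31 days (May has 31).
Jun 17, 2098 → Jul 17, 2098: 30 days (June has 30).
Jul 17, 2098 → Aug 17, 2098: 31 days (July has 31).
Aug 17, 2098 → Sep 17, 2098: 31 days (August has 31).
Sep 17, 2098 → Oct 17, 2098: 30 days (September has 30).
Oct 17, 2098 → Nov 7, 2098: 21 days.
Total: 294 days.

294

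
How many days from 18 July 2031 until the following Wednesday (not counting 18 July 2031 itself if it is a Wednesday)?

5

Jul 18, 2031 is a Friday.
From Friday to the next Wednesday is 5 days.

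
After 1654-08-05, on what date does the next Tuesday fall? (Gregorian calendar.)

Aug 5, 1654 is a Wednesday.
From Wednesday to the next Tuesday is 6 days.
Aug 5, 1654 + 6 = Aug 11, 1654.

August 11, 1654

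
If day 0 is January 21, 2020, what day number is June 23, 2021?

Jan 21, 2020 → Jan 21, 2021: 366 days (Feb 29, 2020 is in that span).
Jan 21, 2021 → Feb 21, 2021: 31 days (January has 31).
Feb 21, 2021 → Mar 21, 2021: 28 days (February has 28).
Mar 21, 2021 → Apr 21, 2021: 31 days (March has 31).
Apr 21, 2021 → May 21, 2021: 30 days (April has 30).
May 21, 2021 → Jun 21, 2021: 31 days (May has 31).
Jun 21, 2021 → Jun 23, 2021: 2 days.
Total: 519 days.

519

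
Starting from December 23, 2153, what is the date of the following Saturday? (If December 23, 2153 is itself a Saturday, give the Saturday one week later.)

December 29, 2153

Dec 23, 2153 is a Sunday.
From Sunday to the next Saturday is 6 days.
Dec 23, 2153 + 6 = Dec 29, 2153.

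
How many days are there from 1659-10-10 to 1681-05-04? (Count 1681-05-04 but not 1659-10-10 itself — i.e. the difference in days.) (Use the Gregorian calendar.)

7877

Oct 10, 1659 → Oct 10, 1660: 366 days (Feb 29, 1660 is in that span).
Oct 10, 1660 → Oct 10, 1661: 365 days.
Oct 10, 1661 → Oct 10, 1662: 365 days.
Oct 10, 1662 → Oct 10, 1663: 365 days.
Oct 10, 1663 → Oct 10, 1664: 366 days (Feb 29, 1664 is in that span).
Oct 10, 1664 → Oct 10, 1665: 365 days.
Oct 10, 1665 → Oct 10, 1666: 365 days.
Oct 10, 1666 → Oct 10, 1667: 365 days.
Oct 10, 1667 → Oct 10, 1668: 366 days (Feb 29, 1668 is in that span).
Oct 10, 1668 → Oct 10, 1669: 365 days.
Oct 10, 1669 → Oct 10, 1670: 365 days.
Oct 10, 1670 → Oct 10, 1671: 365 days.
Oct 10, 1671 → Oct 10, 1672: 366 days (Feb 29, 1672 is in that span).
Oct 10, 1672 → Oct 10, 1673: 365 days.
Oct 10, 1673 → Oct 10, 1674: 365 days.
Oct 10, 1674 → Oct 10, 1675: 365 days.
Oct 10, 1675 → Oct 10, 1676: 366 days (Feb 29, 1676 is in that span).
Oct 10, 1676 → Oct 10, 1677: 365 days.
Oct 10, 1677 → Oct 10, 1678: 365 days.
Oct 10, 1678 → Oct 10, 1679: 365 days.
Oct 10, 1679 → Oct 10, 1680: 366 days (Feb 29, 1680 is in that span).
Oct 10, 1680 → Nov 10, 1680: 31 days (October has 31).
Nov 10, 1680 → Dec 10, 1680: 30 days (November has 30).
Dec 10, 1680 → Jan 10, 1681: 31 days (December has 31).
Jan 10, 1681 → Feb 10, 1681: 31 days (January has 31).
Feb 10, 1681 → Mar 10, 1681: 28 days (February has 28).
Mar 10, 1681 → Apr 10, 1681: 31 days (March has 31).
Apr 10, 1681 → May 4, 1681: 24 days.
Total: 7877 days.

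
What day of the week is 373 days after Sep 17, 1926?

Sunday

Sep 17, 1926 is a Friday.
373 mod 7 = 2, so 373 days after a Friday is Friday + 2 = Sunday.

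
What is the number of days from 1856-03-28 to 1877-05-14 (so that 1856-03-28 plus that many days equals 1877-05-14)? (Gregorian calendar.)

7717

Mar 28, 1856 → Mar 28, 1857: 365 days.
Mar 28, 1857 → Mar 28, 1858: 365 days.
Mar 28, 1858 → Mar 28, 1859: 365 days.
Mar 28, 1859 → Mar 28, 1860: 366 days (Feb 29, 1860 is in that span).
Mar 28, 1860 → Mar 28, 1861: 365 days.
Mar 28, 1861 → Mar 28, 1862: 365 days.
Mar 28, 1862 → Mar 28, 1863: 365 days.
Mar 28, 1863 → Mar 28, 1864: 366 days (Feb 29, 1864 is in that span).
Mar 28, 1864 → Mar 28, 1865: 365 days.
Mar 28, 1865 → Mar 28, 1866: 365 days.
Mar 28, 1866 → Mar 28, 1867: 365 days.
Mar 28, 1867 → Mar 28, 1868: 366 days (Feb 29, 1868 is in that span).
Mar 28, 1868 → Mar 28, 1869: 365 days.
Mar 28, 1869 → Mar 28, 1870: 365 days.
Mar 28, 1870 → Mar 28, 1871: 365 days.
Mar 28, 1871 → Mar 28, 1872: 366 days (Feb 29, 1872 is in that span).
Mar 28, 1872 → Mar 28, 1873: 365 days.
Mar 28, 1873 → Mar 28, 1874: 365 days.
Mar 28, 1874 → Mar 28, 1875: 365 days.
Mar 28, 1875 → Mar 28, 1876: 366 days (Feb 29, 1876 is in that span).
Mar 28, 1876 → Mar 28, 1877: 365 days.
Mar 28, 1877 → Apr 28, 1877: 31 days (March has 31).
Apr 28, 1877 → May 14, 1877: 16 days.
Total: 7717 days.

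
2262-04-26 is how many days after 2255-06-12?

Jun 12, 2255 → Jun 12, 2256: 366 days (Feb 29, 2256 is in that span).
Jun 12, 2256 → Jun 12, 2257: 365 days.
Jun 12, 2257 → Jun 12, 2258: 365 days.
Jun 12, 2258 → Jun 12, 2259: 365 days.
Jun 12, 2259 → Jun 12, 2260: 366 days (Feb 29, 2260 is in that span).
Jun 12, 2260 → Jun 12, 2261: 365 days.
Jun 12, 2261 → Jul 12, 2261: 30 days (June has 30).
Jul 12, 2261 → Aug 12, 2261: 31 days (July has 31).
Aug 12, 2261 → Sep 12, 2261: 31 days (August has 31).
Sep 12, 2261 → Oct 12, 2261: 30 days (September has 30).
Oct 12, 2261 → Nov 12, 2261: 31 days (October has 31).
Nov 12, 2261 → Dec 12, 2261: 30 days (November has 30).
Dec 12, 2261 → Jan 12, 2262: 31 days (December has 31).
Jan 12, 2262 → Feb 12, 2262: 31 days (January has 31).
Feb 12, 2262 → Mar 12, 2262: 28 days (February has 28).
Mar 12, 2262 → Apr 12, 2262: 31 days (March has 31).
Apr 12, 2262 → Apr 26, 2262: 14 days.
Total: 2510 days.

2510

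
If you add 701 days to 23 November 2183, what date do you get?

October 24, 2185

+366 (one year; includes Feb 29, 2184) → Nov 23, 2184 (335 left).
Nov has 30 days: +8 → Dec 1, 2184 (327 left).
Dec has 31 days: +31 → Jan 1, 2185 (296 left).
Jan has 31 days: +31 → Feb 1, 2185 (265 left).
Feb has 28 days: +28 → Mar 1, 2185 (237 left).
Mar has 31 days: +31 → Apr 1, 2185 (206 left).
Apr has 30 days: +30 → May 1, 2185 (176 left).
May has 31 days: +31 → Jun 1, 2185 (145 left).
Jun has 30 days: +30 → Jul 1, 2185 (115 left).
Jul has 31 days: +31 → Aug 1, 2185 (84 left).
Aug has 31 days: +31 → Sep 1, 2185 (53 left).
Sep has 30 days: +30 → Oct 1, 2185 (23 left).
+23 → Oct 24, 2185.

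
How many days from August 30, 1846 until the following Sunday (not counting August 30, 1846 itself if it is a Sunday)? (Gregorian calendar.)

Aug 30, 1846 is a Sunday.
From Sunday to the next Sunday is 7 days.

7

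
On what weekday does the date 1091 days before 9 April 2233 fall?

First find the weekday of Apr 9, 2233. Doomsday rule: the anchor day for the 2200s is Friday. For year 33: 33÷12 = 2 r 9, and 9÷4 = 2, so 2+9+2 = 13.
Friday + 13 ≡ Thursday — that's 2233's doomsday.
In April the doomsday date is Apr 4.
Apr 9 is 5 days after Apr 4; 5 mod 7 = 5, so Thursday + 5 = Tuesday.
1091 mod 7 = 6, so 1091 days before a Tuesday is Tuesday − 6 = Wednesday.

Wednesday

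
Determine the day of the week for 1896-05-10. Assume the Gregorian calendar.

Sunday

Doomsday rule: the anchor day for the 1800s is Friday. For year 96: 96÷12 = 8 r 0, and 0÷4 = 0, so 8+0+0 = 8.
Friday + 8 ≡ Saturday — that's 1896's doomsday.
In May the doomsday date is May 9.
May 10 is 1 day after May 9; 1 mod 7 = 1, so Saturday + 1 = Sunday.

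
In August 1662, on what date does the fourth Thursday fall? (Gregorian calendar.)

August 24, 1662

August 1, 1662 is a Tuesday.
The first Thursday is therefore August 3 (2 days later).
The fourth Thursday is 3 + 3×7 = August 24.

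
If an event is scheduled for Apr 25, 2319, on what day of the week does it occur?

Doomsday rule: the anchor day for the 2300s is Wednesday. For year 19: 19÷12 = 1 r 7, and 7÷4 = 1, so 1+7+1 = 9.
Wednesday + 9 ≡ Friday — that's 2319's doomsday.
In April the doomsday date is Apr 4.
Apr 25 is 21 days after Apr 4; 21 mod 7 = 0, so Friday + 0 = Friday.

Friday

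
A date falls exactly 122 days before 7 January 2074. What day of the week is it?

Jan 7, 2074 is a Sunday.
122 mod 7 = 3, so 122 days before a Sunday is Sunday − 3 = Thursday.

Thursday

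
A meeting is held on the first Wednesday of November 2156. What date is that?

November 3, 2156

November 1, 2156 is a Monday.
The first Wednesday is therefore November 3 (2 days later).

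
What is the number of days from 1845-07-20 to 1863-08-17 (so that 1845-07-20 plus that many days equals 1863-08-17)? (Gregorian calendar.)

Jul 20, 1845 → Jul 20, 1846: 365 days.
Jul 20, 1846 → Jul 20, 1847: 365 days.
Jul 20, 1847 → Jul 20, 1848: 366 days (Feb 29, 1848 is in that span).
Jul 20, 1848 → Jul 20, 1849: 365 days.
Jul 20, 1849 → Jul 20, 1850: 365 days.
Jul 20, 1850 → Jul 20, 1851: 365 days.
Jul 20, 1851 → Jul 20, 1852: 366 days (Feb 29, 1852 is in that span).
Jul 20, 1852 → Jul 20, 1853: 365 days.
Jul 20, 1853 → Jul 20, 1854: 365 days.
Jul 20, 1854 → Jul 20, 1855: 365 days.
Jul 20, 1855 → Jul 20, 1856: 366 days (Feb 29, 1856 is in that span).
Jul 20, 1856 → Jul 20, 1857: 365 days.
Jul 20, 1857 → Jul 20, 1858: 365 days.
Jul 20, 1858 → Jul 20, 1859: 365 days.
Jul 20, 1859 → Jul 20, 1860: 366 days (Feb 29, 1860 is in that span).
Jul 20, 1860 → Jul 20, 1861: 365 days.
Jul 20, 1861 → Jul 20, 1862: 365 days.
Jul 20, 1862 → Aug 20, 1862: 31 days (July has 31).
Aug 20, 1862 → Sep 20, 1862: 31 days (August has 31).
Sep 20, 1862 → Oct 20, 1862: 30 days (September has 30).
Oct 20, 1862 → Nov 20, 1862: 31 days (October has 31).
Nov 20, 1862 → Dec 20, 1862: 30 days (November has 30).
Dec 20, 1862 → Jan 20, 1863: 31 days (December has 31).
Jan 20, 1863 → Feb 20, 1863: 31 days (January has 31).
Feb 20, 1863 → Mar 20, 1863: 28 days (February has 28).
Mar 20, 1863 → Apr 20, 1863: 31 days (March has 31).
Apr 20, 1863 → May 20, 1863: 30 days (April has 30).
May 20, 1863 → Jun 20, 1863: 31 days (May has 31).
Jun 20, 1863 → Jul 20, 1863: 30 days (June has 30).
Jul 20, 1863 → Aug 17, 1863: 28 days.
Total: 6602 days.

6602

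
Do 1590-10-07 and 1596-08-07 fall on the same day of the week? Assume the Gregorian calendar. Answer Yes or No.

No

From Oct 7, 1590 to Aug 7, 1596 is 2131 days.
2131 mod 7 = 3, so they are different weekdays.
(Oct 7, 1590 is a Sunday; Aug 7, 1596 is a Wednesday.)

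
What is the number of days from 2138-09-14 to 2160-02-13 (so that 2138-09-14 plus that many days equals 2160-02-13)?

7822

Sep 14, 2138 → Sep 14, 2139: 365 days.
Sep 14, 2139 → Sep 14, 2140: 366 days (Feb 29, 2140 is in that span).
Sep 14, 2140 → Sep 14, 2141: 365 days.
Sep 14, 2141 → Sep 14, 2142: 365 days.
Sep 14, 2142 → Sep 14, 2143: 365 days.
Sep 14, 2143 → Sep 14, 2144: 366 days (Feb 29, 2144 is in that span).
Sep 14, 2144 → Sep 14, 2145: 365 days.
Sep 14, 2145 → Sep 14, 2146: 365 days.
Sep 14, 2146 → Sep 14, 2147: 365 days.
Sep 14, 2147 → Sep 14, 2148: 366 days (Feb 29, 2148 is in that span).
Sep 14, 2148 → Sep 14, 2149: 365 days.
Sep 14, 2149 → Sep 14, 2150: 365 days.
Sep 14, 2150 → Sep 14, 2151: 365 days.
Sep 14, 2151 → Sep 14, 2152: 366 days (Feb 29, 2152 is in that span).
Sep 14, 2152 → Sep 14, 2153: 365 days.
Sep 14, 2153 → Sep 14, 2154: 365 days.
Sep 14, 2154 → Sep 14, 2155: 365 days.
Sep 14, 2155 → Sep 14, 2156: 366 days (Feb 29, 2156 is in that span).
Sep 14, 2156 → Sep 14, 2157: 365 days.
Sep 14, 2157 → Sep 14, 2158: 365 days.
Sep 14, 2158 → Sep 14, 2159: 365 days.
Sep 14, 2159 → Oct 14, 2159: 30 days (September has 30).
Oct 14, 2159 → Nov 14, 2159: 31 days (October has 31).
Nov 14, 2159 → Dec 14, 2159: 30 days (November has 30).
Dec 14, 2159 → Jan 14, 2160: 31 days (December has 31).
Jan 14, 2160 → Feb 13, 2160: 30 days.
Total: 7822 days.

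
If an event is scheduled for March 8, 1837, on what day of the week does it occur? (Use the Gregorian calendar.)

Wednesday

Doomsday rule: the anchor day for the 1800s is Friday. For year 37: 37÷12 = 3 r 1, and 1÷4 = 0, so 3+1+0 = 4.
Friday + 4 ≡ Tuesday — that's 1837's doomsday.
In March the doomsday date is Mar 14.
Mar 8 is 6 days before Mar 14; 6 mod 7 = 6, so Tuesday − 6 = Wednesday.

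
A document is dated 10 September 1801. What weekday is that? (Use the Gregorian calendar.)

Doomsday rule: the anchor day for the 1800s is Friday. For year 01: 1÷12 = 0 r 1, and 1÷4 = 0, so 0+1+0 = 1.
Friday + 1 ≡ Saturday — that's 1801's doomsday.
In September the doomsday date is Sep 5.
Sep 10 is 5 days after Sep 5; 5 mod 7 = 5, so Saturday + 5 = Thursday.

Thursday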